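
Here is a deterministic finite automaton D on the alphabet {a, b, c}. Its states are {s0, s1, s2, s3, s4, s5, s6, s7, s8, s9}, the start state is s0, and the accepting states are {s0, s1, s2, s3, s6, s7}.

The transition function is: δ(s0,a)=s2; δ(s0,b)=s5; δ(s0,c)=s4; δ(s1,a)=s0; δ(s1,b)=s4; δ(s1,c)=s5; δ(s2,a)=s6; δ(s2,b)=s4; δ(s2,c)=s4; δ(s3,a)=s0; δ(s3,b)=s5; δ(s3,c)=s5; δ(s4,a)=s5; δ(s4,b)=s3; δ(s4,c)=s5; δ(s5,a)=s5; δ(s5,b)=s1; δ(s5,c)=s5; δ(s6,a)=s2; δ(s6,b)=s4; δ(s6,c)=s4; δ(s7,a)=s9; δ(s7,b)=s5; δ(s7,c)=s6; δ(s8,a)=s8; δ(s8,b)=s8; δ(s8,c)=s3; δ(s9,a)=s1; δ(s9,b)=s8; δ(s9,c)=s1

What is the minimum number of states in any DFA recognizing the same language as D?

2

First remove the unreachable states {s7,s8,s9}; 7 states remain.
Start with accepting vs non-accepting: {s0,s1,s2,s3,s6} | {s4,s5}.
No further refinement is possible. Final partition (2 blocks): {s0,s1,s2,s3,s6} | {s4,s5}.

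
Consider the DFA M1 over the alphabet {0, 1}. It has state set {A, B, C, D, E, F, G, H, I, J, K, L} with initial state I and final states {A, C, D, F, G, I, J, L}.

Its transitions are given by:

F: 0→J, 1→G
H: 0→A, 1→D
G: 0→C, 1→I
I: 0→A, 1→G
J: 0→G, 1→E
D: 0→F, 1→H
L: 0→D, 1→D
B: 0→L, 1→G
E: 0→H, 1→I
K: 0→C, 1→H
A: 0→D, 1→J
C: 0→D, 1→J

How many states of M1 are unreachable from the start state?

3

No path from I leads to B, K, L; the other 9 states are all reachable.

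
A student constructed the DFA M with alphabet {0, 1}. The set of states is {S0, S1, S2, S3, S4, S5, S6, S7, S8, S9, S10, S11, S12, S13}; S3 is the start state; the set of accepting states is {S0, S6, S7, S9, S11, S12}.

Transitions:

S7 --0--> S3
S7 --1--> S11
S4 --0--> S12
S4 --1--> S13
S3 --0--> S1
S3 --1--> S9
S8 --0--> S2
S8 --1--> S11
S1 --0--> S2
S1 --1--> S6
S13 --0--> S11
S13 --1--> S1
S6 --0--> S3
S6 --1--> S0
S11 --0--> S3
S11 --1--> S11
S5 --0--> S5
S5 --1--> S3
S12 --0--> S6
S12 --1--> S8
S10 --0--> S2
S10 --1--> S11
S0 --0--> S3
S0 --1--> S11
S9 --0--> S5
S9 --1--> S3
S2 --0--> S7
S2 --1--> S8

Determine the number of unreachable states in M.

BFS from S3 reaches {S0, S1, S2, S3, S5, S6, S7, S8, S9, S11}; the 4 state(s) S4, S10, S12, S13 are never visited.

4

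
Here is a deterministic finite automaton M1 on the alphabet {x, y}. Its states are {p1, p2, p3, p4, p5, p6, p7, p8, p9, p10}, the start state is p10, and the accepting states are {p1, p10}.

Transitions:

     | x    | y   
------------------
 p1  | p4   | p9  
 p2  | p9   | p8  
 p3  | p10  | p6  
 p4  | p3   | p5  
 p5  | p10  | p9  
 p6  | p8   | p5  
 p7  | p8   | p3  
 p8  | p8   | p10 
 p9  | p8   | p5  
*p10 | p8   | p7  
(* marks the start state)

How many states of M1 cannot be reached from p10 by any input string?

Starting at p10 and following transitions, the reachable set is {p3, p5, p6, p7, p8, p9, p10}. That leaves p1, p2, p4 unreachable — 3 in total.

3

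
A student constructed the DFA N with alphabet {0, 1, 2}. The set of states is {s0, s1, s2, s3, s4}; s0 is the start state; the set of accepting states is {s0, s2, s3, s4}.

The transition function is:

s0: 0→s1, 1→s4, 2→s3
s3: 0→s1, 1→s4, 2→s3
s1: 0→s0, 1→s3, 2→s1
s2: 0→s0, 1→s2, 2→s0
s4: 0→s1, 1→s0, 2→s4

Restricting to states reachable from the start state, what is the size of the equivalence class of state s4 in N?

Reachable states from the start: {s0,s1,s3,s4}. Unreachable: {s2} — drop them.
P0 = {s0,s3,s4} | {s1}.
No further refinement is possible. Final partition (2 blocks): {s0,s3,s4} | {s1}.
The equivalence class containing s4 is {s0,s3,s4}, of size 3.

3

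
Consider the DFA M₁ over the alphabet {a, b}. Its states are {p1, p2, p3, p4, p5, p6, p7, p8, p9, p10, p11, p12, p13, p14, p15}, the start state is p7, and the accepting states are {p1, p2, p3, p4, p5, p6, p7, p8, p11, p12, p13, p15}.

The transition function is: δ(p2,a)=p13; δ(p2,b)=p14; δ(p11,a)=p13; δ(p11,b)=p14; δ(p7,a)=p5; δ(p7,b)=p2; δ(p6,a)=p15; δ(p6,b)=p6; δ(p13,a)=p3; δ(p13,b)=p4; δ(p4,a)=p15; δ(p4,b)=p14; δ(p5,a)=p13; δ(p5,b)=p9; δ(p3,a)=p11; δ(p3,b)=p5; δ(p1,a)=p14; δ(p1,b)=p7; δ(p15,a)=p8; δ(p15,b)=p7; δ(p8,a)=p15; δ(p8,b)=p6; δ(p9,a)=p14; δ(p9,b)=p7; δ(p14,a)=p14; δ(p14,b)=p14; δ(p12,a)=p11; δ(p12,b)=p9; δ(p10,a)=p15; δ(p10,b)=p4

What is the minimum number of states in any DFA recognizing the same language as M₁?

Reachable states from the start: {p2,p3,p4,p5,p6,p7,p8,p9,p11,p13,p14,p15}. Unreachable: {p1,p10,p12} — drop them.
P0 = {p2,p3,p4,p5,p6,p7,p8,p11,p13,p15} | {p9,p14}.
Split {p2,p3,p4,p5,p6,p7,p8,p11,p13,p15} by δ(·,b) → {p3,p6,p7,p8,p13,p15} and {p2,p4,p5,p11}.
On input a, block {p3,p6,p7,p8,p13,p15} splits into {p6,p8,p13,p15} and {p3,p7}.
Split {p6,p8,p13,p15} by δ(·,a) → {p6,p8,p15} and {p13}.
Refine {p6,p8,p15} on symbol b: members go to different blocks, giving {p6,p8} and {p15}.
On input b, block {p9,p14} splits into {p9} and {p14}.
Split {p2,p4,p5,p11} by δ(·,a) → {p2,p5,p11} and {p4}.
Refine {p2,p5,p11} on symbol b: members go to different blocks, giving {p2,p11} and {p5}.
On input a, block {p3,p7} splits into {p3} and {p7}.
Stable partition: {p6,p8} | {p9} | {p2,p11} | {p3} | {p13} | {p15} | {p14} | {p4} | {p5} | {p7} — 10 equivalence classes.

10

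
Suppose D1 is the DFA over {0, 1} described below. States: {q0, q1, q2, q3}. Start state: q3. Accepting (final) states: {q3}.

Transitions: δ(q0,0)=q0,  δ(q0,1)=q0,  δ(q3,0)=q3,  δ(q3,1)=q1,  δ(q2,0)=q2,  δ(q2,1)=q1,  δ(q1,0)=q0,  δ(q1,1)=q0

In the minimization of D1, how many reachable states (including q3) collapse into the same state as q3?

1

First remove the unreachable states {q2}; 3 states remain.
Start with accepting vs non-accepting: {q3} | {q0,q1}.
The partition is now stable with 2 blocks: {q3} | {q0,q1}.
State q3 belongs to the block {q3}, which has 1 states.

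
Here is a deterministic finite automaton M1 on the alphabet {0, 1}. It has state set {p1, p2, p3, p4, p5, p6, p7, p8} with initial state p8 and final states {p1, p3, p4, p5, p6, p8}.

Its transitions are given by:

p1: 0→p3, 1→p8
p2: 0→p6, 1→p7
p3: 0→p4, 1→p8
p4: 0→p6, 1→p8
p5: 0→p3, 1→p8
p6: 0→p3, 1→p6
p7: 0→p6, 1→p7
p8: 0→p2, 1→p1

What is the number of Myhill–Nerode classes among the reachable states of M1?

6

Reachable states from the start: {p1,p2,p3,p4,p6,p7,p8}. Unreachable: {p5} — drop them.
Start with accepting vs non-accepting: {p1,p3,p4,p6,p8} | {p2,p7}.
Split {p1,p3,p4,p6,p8} by δ(·,0) → {p1,p3,p4,p6} and {p8}.
Split {p1,p3,p4,p6} by δ(·,1) → {p1,p3,p4} and {p6}.
Refine {p1,p3,p4} on symbol 0: members go to different blocks, giving {p1,p3} and {p4}.
Refine {p1,p3} on symbol 0: members go to different blocks, giving {p1} and {p3}.
Stable partition: {p1} | {p2,p7} | {p8} | {p6} | {p4} | {p3} — 6 equivalence classes.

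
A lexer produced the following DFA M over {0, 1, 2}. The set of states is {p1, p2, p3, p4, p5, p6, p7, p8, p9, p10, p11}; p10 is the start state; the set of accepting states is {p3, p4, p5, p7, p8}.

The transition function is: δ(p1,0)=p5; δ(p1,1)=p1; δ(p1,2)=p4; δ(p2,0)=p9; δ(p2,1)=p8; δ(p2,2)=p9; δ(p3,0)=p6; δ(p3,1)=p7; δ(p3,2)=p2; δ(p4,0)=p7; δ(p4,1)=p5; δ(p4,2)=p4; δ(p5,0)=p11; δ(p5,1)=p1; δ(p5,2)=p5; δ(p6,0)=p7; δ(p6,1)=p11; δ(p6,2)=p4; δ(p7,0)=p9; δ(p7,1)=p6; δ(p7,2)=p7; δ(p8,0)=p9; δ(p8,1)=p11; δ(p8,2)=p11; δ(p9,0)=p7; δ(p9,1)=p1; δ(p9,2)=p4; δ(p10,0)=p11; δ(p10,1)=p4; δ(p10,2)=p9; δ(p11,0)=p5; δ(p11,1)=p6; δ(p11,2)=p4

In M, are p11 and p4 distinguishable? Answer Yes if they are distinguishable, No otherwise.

States {p2,p3,p8} cannot be reached from the start state, so discard them.
Initial partition by acceptance: {p4,p5,p7} | {p1,p6,p9,p10,p11}.
On input 0, block {p4,p5,p7} splits into {p5,p7} and {p4}.
Split {p1,p6,p9,p10,p11} by δ(·,0) → {p1,p6,p9,p11} and {p10}.
The partition is now stable with 4 blocks: {p5,p7} | {p1,p6,p9,p11} | {p4} | {p10}.
p11 and p4 end up in different blocks, so they are distinguishable. For instance, the string 'ε' is accepted from only p4.

Yes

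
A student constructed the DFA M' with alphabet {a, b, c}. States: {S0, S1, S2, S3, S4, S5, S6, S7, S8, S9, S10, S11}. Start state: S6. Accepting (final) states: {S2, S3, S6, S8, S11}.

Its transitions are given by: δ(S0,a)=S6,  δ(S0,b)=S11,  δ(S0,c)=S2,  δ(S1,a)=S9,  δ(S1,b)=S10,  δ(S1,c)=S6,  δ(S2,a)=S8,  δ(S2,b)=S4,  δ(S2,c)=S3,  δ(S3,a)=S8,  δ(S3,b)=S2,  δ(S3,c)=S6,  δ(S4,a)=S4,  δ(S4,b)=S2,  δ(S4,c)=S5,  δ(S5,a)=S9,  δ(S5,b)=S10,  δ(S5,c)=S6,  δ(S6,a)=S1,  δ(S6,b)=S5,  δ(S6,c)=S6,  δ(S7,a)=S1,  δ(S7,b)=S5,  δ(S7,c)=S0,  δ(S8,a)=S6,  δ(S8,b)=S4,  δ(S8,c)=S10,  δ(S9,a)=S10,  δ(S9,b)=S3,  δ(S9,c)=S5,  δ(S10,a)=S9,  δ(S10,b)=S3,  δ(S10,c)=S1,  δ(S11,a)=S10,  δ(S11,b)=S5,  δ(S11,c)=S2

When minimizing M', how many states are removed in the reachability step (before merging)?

No path from S6 leads to S0, S7, S11; the other 9 states are all reachable.

3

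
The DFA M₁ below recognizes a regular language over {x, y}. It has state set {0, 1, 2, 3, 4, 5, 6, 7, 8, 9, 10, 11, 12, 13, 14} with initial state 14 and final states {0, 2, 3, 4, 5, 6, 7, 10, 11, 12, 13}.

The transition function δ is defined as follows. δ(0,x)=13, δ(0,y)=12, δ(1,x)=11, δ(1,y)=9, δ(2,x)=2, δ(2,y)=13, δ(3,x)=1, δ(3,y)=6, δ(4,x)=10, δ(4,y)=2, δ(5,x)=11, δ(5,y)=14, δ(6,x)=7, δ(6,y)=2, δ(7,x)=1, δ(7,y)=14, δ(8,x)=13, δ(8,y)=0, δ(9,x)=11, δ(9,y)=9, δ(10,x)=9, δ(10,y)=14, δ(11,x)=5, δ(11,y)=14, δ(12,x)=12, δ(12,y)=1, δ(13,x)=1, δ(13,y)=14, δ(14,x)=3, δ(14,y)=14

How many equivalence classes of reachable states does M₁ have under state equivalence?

Reachable states from the start: {1,2,3,5,6,7,9,11,13,14}. Unreachable: {0,4,8,10,12} — drop them.
Initial partition by acceptance: {2,3,5,6,7,11,13} | {1,9,14}.
Split {2,3,5,6,7,11,13} by δ(·,x) → {2,5,6,11} and {3,7,13}.
Refine {2,5,6,11} on symbol x: members go to different blocks, giving {2,5,11} and {6}.
Refine {2,5,11} on symbol y: members go to different blocks, giving {5,11} and {2}.
Refine {1,9,14} on symbol x: members go to different blocks, giving {1,9} and {14}.
On input y, block {3,7,13} splits into {7,13} and {3}.
The partition is now stable with 7 blocks: {5,11} | {1,9} | {7,13} | {6} | {2} | {14} | {3}.

7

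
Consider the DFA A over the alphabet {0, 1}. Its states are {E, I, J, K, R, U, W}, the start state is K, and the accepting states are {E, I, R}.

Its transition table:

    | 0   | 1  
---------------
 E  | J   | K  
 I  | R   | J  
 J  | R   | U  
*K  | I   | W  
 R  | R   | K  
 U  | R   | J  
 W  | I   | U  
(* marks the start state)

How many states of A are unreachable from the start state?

1

No path from K leads to E; the other 6 states are all reachable.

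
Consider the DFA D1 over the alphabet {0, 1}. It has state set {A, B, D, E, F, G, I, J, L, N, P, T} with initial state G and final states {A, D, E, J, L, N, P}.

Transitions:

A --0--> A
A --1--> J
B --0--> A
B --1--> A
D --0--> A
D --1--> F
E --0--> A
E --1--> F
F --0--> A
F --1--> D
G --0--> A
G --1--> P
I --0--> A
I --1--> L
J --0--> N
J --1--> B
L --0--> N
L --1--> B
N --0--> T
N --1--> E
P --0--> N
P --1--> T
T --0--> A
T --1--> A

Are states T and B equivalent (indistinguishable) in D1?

Reachable states from the start: {A,B,D,E,F,G,J,N,P,T}. Unreachable: {I,L} — drop them.
P0 = {A,D,E,J,N,P} | {B,F,G,T}.
Refine {A,D,E,J,N,P} on symbol 0: members go to different blocks, giving {A,D,E,J,P} and {N}.
Split {A,D,E,J,P} by δ(·,0) → {A,D,E} and {J,P}.
Split {A,D,E} by δ(·,1) → {D,E} and {A}.
On input 1, block {B,F,G,T} splits into {B,T} and {G} and {F}.
No further refinement is possible. Final partition (7 blocks): {D,E} | {B,T} | {N} | {J,P} | {A} | {G} | {F}.
T and B lie in the same block of the stable partition, so they are equivalent — no string distinguishes them.

Yes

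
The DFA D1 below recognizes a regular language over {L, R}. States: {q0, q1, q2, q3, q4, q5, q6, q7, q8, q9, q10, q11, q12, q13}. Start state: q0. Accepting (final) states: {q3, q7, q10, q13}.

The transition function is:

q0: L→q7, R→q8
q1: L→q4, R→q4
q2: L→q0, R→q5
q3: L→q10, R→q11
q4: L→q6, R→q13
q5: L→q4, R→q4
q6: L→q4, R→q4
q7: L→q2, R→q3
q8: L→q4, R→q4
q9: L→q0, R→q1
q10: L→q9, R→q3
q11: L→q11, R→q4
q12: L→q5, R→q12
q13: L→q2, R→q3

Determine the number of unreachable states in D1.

1

BFS from q0 reaches {q0, q1, q2, q3, q4, q5, q6, q7, q8, q9, q10, q11, q13}; the 1 state(s) q12 are never visited.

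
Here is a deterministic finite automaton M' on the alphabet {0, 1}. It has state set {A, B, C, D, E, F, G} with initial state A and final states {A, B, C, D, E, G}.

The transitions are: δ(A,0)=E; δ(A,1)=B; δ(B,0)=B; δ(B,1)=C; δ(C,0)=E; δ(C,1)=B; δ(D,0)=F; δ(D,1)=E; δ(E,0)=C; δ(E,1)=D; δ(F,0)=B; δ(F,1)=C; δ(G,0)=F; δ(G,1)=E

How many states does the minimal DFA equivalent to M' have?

5

Reachable states from the start: {A,B,C,D,E,F}. Unreachable: {G} — drop them.
Start with accepting vs non-accepting: {A,B,C,D,E} | {F}.
Refine {A,B,C,D,E} on symbol 0: members go to different blocks, giving {A,B,C,E} and {D}.
Split {A,B,C,E} by δ(·,1) → {A,B,C} and {E}.
Refine {A,B,C} on symbol 0: members go to different blocks, giving {A,C} and {B}.
No further refinement is possible. Final partition (5 blocks): {A,C} | {F} | {D} | {E} | {B}.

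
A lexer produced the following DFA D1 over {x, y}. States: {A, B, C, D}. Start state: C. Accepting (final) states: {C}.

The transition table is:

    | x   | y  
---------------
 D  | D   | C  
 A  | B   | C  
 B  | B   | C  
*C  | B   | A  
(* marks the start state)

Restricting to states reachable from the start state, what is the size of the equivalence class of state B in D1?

First remove the unreachable states {D}; 3 states remain.
Start with accepting vs non-accepting: {C} | {A,B}.
No further refinement is possible. Final partition (2 blocks): {C} | {A,B}.
The equivalence class containing B is {A,B}, of size 2.

2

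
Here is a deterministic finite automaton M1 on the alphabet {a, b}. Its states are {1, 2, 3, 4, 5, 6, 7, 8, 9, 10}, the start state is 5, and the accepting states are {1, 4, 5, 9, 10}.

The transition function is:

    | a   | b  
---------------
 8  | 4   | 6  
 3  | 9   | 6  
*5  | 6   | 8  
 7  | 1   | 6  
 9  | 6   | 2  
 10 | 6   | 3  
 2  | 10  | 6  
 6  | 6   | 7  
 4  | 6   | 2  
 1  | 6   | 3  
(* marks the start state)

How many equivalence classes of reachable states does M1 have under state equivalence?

All states are reachable from the start state.
Start with accepting vs non-accepting: {1,4,5,9,10} | {2,3,6,7,8}.
Refine {2,3,6,7,8} on symbol a: members go to different blocks, giving {2,3,7,8} and {6}.
No further refinement is possible. Final partition (3 blocks): {1,4,5,9,10} | {2,3,7,8} | {6}.

3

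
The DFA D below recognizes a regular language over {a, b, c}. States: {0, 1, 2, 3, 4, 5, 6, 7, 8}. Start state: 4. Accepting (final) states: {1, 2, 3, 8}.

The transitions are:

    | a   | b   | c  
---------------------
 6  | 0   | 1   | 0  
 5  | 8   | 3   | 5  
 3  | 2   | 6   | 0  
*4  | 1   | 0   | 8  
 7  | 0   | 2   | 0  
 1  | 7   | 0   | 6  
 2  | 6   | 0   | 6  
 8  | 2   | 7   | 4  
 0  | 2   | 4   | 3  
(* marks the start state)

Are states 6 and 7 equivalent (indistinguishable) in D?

Yes

Reachable states from the start: {0,1,2,3,4,6,7,8}. Unreachable: {5} — drop them.
P0 = {1,2,3,8} | {0,4,6,7}.
Refine {1,2,3,8} on symbol a: members go to different blocks, giving {1,2} and {3,8}.
On input a, block {0,4,6,7} splits into {0,4} and {6,7}.
Stable partition: {1,2} | {0,4} | {3,8} | {6,7} — 4 equivalence classes.
6 and 7 lie in the same block of the stable partition, so they are equivalent — no string distinguishes them.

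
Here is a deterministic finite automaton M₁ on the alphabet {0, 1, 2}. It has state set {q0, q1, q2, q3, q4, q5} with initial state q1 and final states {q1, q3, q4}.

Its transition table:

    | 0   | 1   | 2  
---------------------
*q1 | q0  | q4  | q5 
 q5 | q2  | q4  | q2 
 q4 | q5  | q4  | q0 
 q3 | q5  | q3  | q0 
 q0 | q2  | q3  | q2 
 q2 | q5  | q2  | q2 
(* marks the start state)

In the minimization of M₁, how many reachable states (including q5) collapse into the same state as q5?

2

All states are reachable from the start state.
Initial partition by acceptance: {q1,q3,q4} | {q0,q2,q5}.
Refine {q0,q2,q5} on symbol 1: members go to different blocks, giving {q0,q5} and {q2}.
The partition is now stable with 3 blocks: {q1,q3,q4} | {q0,q5} | {q2}.
State q5 belongs to the block {q0,q5}, which has 2 states.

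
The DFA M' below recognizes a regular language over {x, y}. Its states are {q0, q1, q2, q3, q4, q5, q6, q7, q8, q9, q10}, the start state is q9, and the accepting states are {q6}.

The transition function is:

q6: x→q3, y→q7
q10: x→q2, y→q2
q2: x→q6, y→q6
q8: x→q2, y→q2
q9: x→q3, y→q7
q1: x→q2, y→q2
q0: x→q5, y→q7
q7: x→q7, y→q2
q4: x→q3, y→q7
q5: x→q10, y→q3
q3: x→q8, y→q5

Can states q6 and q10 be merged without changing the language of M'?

States {q0,q1,q4} cannot be reached from the start state, so discard them.
P0 = {q6} | {q2,q3,q5,q7,q8,q9,q10}.
Split {q2,q3,q5,q7,q8,q9,q10} by δ(·,x) → {q3,q5,q7,q8,q9,q10} and {q2}.
Split {q3,q5,q7,q8,q9,q10} by δ(·,x) → {q3,q5,q7,q9} and {q8,q10}.
Refine {q3,q5,q7,q9} on symbol x: members go to different blocks, giving {q3,q5} and {q7,q9}.
On input x, block {q7,q9} splits into {q7} and {q9}.
No further refinement is possible. Final partition (6 blocks): {q6} | {q3,q5} | {q2} | {q8,q10} | {q7} | {q9}.
q6 and q10 end up in different blocks, so they are distinguishable. For instance, the string 'ε' is accepted from only q6.

No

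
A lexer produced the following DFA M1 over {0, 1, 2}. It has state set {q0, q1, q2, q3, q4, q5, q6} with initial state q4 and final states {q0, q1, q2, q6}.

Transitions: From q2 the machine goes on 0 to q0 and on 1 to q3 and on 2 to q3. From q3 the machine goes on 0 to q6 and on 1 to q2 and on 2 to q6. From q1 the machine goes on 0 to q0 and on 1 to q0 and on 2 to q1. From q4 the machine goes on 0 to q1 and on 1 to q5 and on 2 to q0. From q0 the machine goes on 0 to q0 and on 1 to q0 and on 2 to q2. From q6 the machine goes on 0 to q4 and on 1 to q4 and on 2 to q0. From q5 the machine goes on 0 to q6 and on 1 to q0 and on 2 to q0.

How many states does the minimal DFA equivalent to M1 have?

P0 = {q0,q1,q2,q6} | {q3,q4,q5}.
Split {q0,q1,q2,q6} by δ(·,0) → {q0,q1,q2} and {q6}.
Split {q0,q1,q2} by δ(·,1) → {q0,q1} and {q2}.
On input 2, block {q0,q1} splits into {q0} and {q1}.
On input 0, block {q3,q4,q5} splits into {q3,q5} and {q4}.
On input 1, block {q3,q5} splits into {q3} and {q5}.
Stable partition: {q0} | {q3} | {q6} | {q2} | {q1} | {q4} | {q5} — 7 equivalence classes.

7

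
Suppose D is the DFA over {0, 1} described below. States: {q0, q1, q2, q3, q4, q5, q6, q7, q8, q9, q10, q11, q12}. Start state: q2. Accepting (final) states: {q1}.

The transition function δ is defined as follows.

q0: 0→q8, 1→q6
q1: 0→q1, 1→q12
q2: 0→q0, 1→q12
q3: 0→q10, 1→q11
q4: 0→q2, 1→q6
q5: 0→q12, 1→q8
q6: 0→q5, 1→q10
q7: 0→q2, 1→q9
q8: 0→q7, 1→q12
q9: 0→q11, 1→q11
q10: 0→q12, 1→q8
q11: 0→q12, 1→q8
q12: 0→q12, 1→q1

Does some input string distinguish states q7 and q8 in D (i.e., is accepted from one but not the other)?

Yes

First remove the unreachable states {q3,q4}; 11 states remain.
Start with accepting vs non-accepting: {q1} | {q0,q2,q5,q6,q7,q8,q9,q10,q11,q12}.
On input 1, block {q0,q2,q5,q6,q7,q8,q9,q10,q11,q12} splits into {q0,q2,q5,q6,q7,q8,q9,q10,q11} and {q12}.
Refine {q0,q2,q5,q6,q7,q8,q9,q10,q11} on symbol 0: members go to different blocks, giving {q0,q2,q6,q7,q8,q9} and {q5,q10,q11}.
Refine {q0,q2,q6,q7,q8,q9} on symbol 0: members go to different blocks, giving {q0,q2,q7,q8} and {q6,q9}.
Split {q0,q2,q7,q8} by δ(·,1) → {q0,q7} and {q2,q8}.
Stable partition: {q1} | {q0,q7} | {q12} | {q5,q10,q11} | {q6,q9} | {q2,q8} — 6 equivalence classes.
q7 and q8 end up in different blocks, so they are distinguishable. For instance, the string '11' is accepted from only q8.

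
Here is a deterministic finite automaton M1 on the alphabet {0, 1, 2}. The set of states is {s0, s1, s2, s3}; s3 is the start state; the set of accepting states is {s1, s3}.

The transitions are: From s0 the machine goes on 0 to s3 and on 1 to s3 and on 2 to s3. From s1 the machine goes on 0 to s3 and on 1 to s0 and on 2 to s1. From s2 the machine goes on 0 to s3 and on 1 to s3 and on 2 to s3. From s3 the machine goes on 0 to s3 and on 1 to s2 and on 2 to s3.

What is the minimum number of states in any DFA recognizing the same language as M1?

2

Reachable states from the start: {s2,s3}. Unreachable: {s0,s1} — drop them.
P0 = {s3} | {s2}.
Stable partition: {s3} | {s2} — 2 equivalence classes.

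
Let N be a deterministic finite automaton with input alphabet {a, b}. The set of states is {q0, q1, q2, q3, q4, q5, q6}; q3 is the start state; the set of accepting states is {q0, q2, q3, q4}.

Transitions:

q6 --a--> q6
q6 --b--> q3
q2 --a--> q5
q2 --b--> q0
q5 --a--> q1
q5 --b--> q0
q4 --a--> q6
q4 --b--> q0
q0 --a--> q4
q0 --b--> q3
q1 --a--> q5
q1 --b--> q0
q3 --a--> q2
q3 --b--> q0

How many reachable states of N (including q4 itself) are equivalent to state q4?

2

Every state is reachable, so we keep all 7.
Initial partition by acceptance: {q0,q2,q3,q4} | {q1,q5,q6}.
Refine {q0,q2,q3,q4} on symbol a: members go to different blocks, giving {q0,q3} and {q2,q4}.
Stable partition: {q0,q3} | {q1,q5,q6} | {q2,q4} — 3 equivalence classes.
The equivalence class containing q4 is {q2,q4}, of size 2.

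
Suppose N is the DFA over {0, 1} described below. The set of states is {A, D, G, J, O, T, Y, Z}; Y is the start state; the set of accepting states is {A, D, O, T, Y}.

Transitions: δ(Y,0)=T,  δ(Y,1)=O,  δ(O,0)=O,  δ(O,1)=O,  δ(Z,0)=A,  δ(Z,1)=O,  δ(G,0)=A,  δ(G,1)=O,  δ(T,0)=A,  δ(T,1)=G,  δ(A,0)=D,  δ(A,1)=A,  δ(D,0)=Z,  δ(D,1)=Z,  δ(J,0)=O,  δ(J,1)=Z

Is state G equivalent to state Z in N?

Yes

States {J} cannot be reached from the start state, so discard them.
Initial partition by acceptance: {A,D,O,T,Y} | {G,Z}.
On input 0, block {A,D,O,T,Y} splits into {A,O,T,Y} and {D}.
Split {A,O,T,Y} by δ(·,0) → {O,T,Y} and {A}.
Split {O,T,Y} by δ(·,0) → {O,Y} and {T}.
On input 0, block {O,Y} splits into {Y} and {O}.
No further refinement is possible. Final partition (6 blocks): {Y} | {G,Z} | {D} | {A} | {T} | {O}.
G and Z lie in the same block of the stable partition, so they are equivalent — no string distinguishes them.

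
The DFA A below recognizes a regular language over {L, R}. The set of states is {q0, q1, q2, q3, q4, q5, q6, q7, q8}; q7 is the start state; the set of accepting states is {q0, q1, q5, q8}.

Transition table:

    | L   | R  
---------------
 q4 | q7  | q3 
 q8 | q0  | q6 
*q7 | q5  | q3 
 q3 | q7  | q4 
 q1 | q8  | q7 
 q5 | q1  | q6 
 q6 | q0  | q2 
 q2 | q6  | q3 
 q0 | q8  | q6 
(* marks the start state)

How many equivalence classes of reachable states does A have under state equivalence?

Every state is reachable, so we keep all 9.
P0 = {q0,q1,q5,q8} | {q2,q3,q4,q6,q7}.
Refine {q2,q3,q4,q6,q7} on symbol L: members go to different blocks, giving {q2,q3,q4} and {q6,q7}.
Stable partition: {q0,q1,q5,q8} | {q2,q3,q4} | {q6,q7} — 3 equivalence classes.

3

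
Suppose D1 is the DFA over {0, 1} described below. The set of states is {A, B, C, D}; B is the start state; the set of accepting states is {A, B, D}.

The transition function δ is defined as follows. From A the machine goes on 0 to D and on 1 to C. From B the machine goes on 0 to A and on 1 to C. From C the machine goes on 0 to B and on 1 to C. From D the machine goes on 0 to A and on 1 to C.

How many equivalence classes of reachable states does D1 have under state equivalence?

P0 = {A,B,D} | {C}.
No further refinement is possible. Final partition (2 blocks): {A,B,D} | {C}.

2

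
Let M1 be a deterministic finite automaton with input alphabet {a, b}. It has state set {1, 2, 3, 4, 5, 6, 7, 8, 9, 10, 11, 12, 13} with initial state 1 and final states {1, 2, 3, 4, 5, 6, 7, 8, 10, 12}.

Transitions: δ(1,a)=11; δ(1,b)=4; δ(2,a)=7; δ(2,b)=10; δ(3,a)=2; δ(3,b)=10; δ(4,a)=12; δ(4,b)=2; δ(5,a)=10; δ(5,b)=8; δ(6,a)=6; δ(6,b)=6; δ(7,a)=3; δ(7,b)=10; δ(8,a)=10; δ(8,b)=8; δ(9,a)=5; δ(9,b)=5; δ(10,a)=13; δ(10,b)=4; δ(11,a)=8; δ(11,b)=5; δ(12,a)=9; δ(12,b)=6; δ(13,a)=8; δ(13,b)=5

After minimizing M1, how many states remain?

7

Every state is reachable, so we keep all 13.
Initial partition by acceptance: {1,2,3,4,5,6,7,8,10,12} | {9,11,13}.
Split {1,2,3,4,5,6,7,8,10,12} by δ(·,a) → {2,3,4,5,6,7,8} and {1,10,12}.
Split {2,3,4,5,6,7,8} by δ(·,a) → {2,3,6,7} and {4,5,8}.
Split {2,3,6,7} by δ(·,b) → {2,3,7} and {6}.
On input b, block {1,10,12} splits into {1,10} and {12}.
Refine {4,5,8} on symbol a: members go to different blocks, giving {5,8} and {4}.
Stable partition: {2,3,7} | {9,11,13} | {1,10} | {5,8} | {6} | {12} | {4} — 7 equivalence classes.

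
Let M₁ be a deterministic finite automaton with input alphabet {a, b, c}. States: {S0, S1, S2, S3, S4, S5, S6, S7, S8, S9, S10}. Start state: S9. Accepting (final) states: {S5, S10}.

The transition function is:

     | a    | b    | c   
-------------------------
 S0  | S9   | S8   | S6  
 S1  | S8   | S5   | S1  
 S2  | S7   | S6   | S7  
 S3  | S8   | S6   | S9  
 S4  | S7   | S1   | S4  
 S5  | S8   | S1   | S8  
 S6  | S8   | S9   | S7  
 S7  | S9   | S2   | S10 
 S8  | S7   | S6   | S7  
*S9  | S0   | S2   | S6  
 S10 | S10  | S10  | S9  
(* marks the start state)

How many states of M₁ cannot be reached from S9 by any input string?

No path from S9 leads to S1, S3, S4, S5; the other 7 states are all reachable.

4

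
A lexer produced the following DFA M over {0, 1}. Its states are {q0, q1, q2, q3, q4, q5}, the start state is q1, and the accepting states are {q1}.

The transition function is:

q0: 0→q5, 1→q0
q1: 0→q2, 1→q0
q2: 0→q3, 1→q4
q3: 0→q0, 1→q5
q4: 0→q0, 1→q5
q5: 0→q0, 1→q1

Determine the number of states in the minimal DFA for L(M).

Initial partition by acceptance: {q1} | {q0,q2,q3,q4,q5}.
On input 1, block {q0,q2,q3,q4,q5} splits into {q0,q2,q3,q4} and {q5}.
On input 0, block {q0,q2,q3,q4} splits into {q2,q3,q4} and {q0}.
Refine {q2,q3,q4} on symbol 0: members go to different blocks, giving {q3,q4} and {q2}.
No further refinement is possible. Final partition (5 blocks): {q1} | {q3,q4} | {q5} | {q0} | {q2}.

5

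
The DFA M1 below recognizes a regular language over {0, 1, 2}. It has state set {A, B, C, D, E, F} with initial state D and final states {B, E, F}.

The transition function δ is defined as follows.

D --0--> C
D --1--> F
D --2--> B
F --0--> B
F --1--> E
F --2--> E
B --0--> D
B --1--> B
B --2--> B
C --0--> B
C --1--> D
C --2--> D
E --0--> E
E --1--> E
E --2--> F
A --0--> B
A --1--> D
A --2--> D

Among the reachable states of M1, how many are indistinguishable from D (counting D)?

1

States {A} cannot be reached from the start state, so discard them.
Initial partition by acceptance: {B,E,F} | {C,D}.
Split {B,E,F} by δ(·,0) → {E,F} and {B}.
Refine {E,F} on symbol 0: members go to different blocks, giving {E} and {F}.
Split {C,D} by δ(·,0) → {C} and {D}.
Stable partition: {E} | {C} | {B} | {F} | {D} — 5 equivalence classes.
State D belongs to the block {D}, which has 1 states.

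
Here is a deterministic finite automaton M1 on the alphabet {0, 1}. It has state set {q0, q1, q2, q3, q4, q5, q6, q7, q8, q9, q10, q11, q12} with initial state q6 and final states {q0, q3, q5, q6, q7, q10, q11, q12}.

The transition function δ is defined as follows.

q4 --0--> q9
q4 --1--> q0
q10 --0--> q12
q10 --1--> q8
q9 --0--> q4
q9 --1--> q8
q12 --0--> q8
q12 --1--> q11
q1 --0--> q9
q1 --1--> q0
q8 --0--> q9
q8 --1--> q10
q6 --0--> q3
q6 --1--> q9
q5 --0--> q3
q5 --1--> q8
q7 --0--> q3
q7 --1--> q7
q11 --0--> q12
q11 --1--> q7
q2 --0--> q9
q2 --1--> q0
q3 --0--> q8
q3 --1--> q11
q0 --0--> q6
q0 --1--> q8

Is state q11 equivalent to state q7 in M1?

Reachable states from the start: {q0,q3,q4,q6,q7,q8,q9,q10,q11,q12}. Unreachable: {q1,q2,q5} — drop them.
Start with accepting vs non-accepting: {q0,q3,q6,q7,q10,q11,q12} | {q4,q8,q9}.
Refine {q0,q3,q6,q7,q10,q11,q12} on symbol 0: members go to different blocks, giving {q0,q6,q7,q10,q11} and {q3,q12}.
On input 0, block {q0,q6,q7,q10,q11} splits into {q6,q7,q10,q11} and {q0}.
On input 1, block {q6,q7,q10,q11} splits into {q6,q10} and {q7,q11}.
On input 1, block {q4,q8,q9} splits into {q4} and {q8} and {q9}.
Split {q6,q10} by δ(·,1) → {q6} and {q10}.
No further refinement is possible. Final partition (8 blocks): {q6} | {q4} | {q3,q12} | {q0} | {q7,q11} | {q8} | {q9} | {q10}.
q11 and q7 lie in the same block of the stable partition, so they are equivalent — no string distinguishes them.

Yes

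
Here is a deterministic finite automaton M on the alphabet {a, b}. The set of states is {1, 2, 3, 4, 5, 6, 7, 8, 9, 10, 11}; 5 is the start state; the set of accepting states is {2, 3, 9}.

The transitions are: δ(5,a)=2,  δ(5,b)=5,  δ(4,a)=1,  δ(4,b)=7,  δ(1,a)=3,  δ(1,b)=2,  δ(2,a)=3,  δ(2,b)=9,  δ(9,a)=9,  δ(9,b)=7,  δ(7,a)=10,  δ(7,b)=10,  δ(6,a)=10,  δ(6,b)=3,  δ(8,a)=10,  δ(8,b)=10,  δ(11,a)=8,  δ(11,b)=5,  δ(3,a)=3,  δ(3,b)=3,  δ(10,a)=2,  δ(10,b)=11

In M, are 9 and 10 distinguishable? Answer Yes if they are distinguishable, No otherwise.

Yes

First remove the unreachable states {1,4,6}; 8 states remain.
Start with accepting vs non-accepting: {2,3,9} | {5,7,8,10,11}.
Split {2,3,9} by δ(·,b) → {2,3} and {9}.
On input b, block {2,3} splits into {2} and {3}.
Refine {5,7,8,10,11} on symbol a: members go to different blocks, giving {7,8,11} and {5,10}.
On input a, block {7,8,11} splits into {7,8} and {11}.
Refine {5,10} on symbol b: members go to different blocks, giving {5} and {10}.
No further refinement is possible. Final partition (7 blocks): {2} | {7,8} | {9} | {3} | {5} | {11} | {10}.
9 and 10 end up in different blocks, so they are distinguishable. For instance, the string 'ε' is accepted from only 9.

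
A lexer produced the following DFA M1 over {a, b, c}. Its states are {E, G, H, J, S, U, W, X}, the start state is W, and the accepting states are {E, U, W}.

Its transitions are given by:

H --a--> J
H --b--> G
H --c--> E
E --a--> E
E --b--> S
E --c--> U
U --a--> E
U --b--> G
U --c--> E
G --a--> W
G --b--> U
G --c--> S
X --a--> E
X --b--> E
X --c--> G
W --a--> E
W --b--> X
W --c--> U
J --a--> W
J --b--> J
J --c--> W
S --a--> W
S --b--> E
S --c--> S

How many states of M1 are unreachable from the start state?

2

BFS from W reaches {E, G, S, U, W, X}; the 2 state(s) H, J are never visited.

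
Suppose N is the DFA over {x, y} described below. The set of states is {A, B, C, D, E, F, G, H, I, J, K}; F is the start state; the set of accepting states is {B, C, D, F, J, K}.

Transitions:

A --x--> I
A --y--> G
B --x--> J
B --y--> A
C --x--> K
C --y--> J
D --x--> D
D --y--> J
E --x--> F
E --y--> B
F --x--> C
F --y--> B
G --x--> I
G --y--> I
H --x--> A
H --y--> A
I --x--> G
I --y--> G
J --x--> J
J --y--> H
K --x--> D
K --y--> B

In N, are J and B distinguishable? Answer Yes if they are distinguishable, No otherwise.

First remove the unreachable states {E}; 10 states remain.
Start with accepting vs non-accepting: {B,C,D,F,J,K} | {A,G,H,I}.
On input y, block {B,C,D,F,J,K} splits into {C,D,F,K} and {B,J}.
The partition is now stable with 3 blocks: {C,D,F,K} | {A,G,H,I} | {B,J}.
J and B lie in the same block of the stable partition, so they are equivalent — no string distinguishes them.

No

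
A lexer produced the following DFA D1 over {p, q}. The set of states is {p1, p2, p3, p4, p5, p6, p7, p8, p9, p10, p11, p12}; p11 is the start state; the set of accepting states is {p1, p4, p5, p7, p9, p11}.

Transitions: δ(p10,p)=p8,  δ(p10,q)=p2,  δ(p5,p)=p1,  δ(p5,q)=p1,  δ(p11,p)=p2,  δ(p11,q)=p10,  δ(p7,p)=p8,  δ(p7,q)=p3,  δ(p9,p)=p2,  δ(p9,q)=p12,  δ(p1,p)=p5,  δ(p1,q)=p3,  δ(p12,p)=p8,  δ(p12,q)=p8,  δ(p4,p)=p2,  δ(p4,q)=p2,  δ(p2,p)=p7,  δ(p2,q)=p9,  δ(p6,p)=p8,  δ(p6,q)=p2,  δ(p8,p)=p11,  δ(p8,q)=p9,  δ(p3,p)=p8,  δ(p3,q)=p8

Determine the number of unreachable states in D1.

BFS from p11 reaches {p2, p3, p7, p8, p9, p10, p11, p12}; the 4 state(s) p1, p4, p5, p6 are never visited.

4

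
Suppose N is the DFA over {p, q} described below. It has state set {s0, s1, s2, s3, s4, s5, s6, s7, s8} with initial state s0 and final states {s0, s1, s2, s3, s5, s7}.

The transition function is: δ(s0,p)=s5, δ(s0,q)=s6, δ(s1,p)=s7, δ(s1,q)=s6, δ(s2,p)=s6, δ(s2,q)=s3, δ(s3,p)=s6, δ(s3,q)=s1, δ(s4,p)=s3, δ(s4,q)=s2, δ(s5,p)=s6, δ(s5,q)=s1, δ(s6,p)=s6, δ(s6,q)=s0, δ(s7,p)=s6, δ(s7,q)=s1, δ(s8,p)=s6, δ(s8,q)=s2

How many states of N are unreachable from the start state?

4

Starting at s0 and following transitions, the reachable set is {s0, s1, s5, s6, s7}. That leaves s2, s3, s4, s8 unreachable — 4 in total.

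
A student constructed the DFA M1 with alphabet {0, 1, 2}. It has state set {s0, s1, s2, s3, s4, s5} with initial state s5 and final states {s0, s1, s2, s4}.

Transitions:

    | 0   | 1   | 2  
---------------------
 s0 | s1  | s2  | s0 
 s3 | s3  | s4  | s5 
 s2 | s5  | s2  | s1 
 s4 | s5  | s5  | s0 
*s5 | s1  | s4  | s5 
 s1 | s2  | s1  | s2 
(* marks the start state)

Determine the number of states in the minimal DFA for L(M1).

5

Reachable states from the start: {s0,s1,s2,s4,s5}. Unreachable: {s3} — drop them.
Initial partition by acceptance: {s0,s1,s2,s4} | {s5}.
On input 0, block {s0,s1,s2,s4} splits into {s0,s1} and {s2,s4}.
Refine {s0,s1} on symbol 0: members go to different blocks, giving {s0} and {s1}.
On input 1, block {s2,s4} splits into {s2} and {s4}.
No further refinement is possible. Final partition (5 blocks): {s0} | {s5} | {s2} | {s1} | {s4}.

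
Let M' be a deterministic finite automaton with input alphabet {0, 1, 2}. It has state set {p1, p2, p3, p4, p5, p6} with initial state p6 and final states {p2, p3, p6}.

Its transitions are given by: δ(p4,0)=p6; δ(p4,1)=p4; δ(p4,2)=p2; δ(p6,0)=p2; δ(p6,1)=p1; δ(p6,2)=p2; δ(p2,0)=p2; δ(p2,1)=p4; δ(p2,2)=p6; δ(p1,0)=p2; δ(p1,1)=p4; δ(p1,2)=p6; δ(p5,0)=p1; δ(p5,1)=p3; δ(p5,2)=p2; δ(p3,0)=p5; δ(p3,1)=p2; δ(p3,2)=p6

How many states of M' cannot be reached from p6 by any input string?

BFS from p6 reaches {p1, p2, p4, p6}; the 2 state(s) p3, p5 are never visited.

2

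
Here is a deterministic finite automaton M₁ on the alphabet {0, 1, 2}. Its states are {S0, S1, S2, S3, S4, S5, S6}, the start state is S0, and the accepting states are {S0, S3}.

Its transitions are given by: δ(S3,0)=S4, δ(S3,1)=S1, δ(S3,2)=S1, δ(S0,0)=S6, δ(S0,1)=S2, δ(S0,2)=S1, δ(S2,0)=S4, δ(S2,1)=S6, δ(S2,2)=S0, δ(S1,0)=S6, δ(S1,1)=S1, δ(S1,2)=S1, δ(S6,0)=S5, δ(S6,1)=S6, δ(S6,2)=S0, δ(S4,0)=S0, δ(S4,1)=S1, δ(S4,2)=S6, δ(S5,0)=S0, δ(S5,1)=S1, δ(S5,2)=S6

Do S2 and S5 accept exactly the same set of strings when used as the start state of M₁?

No

Reachable states from the start: {S0,S1,S2,S4,S5,S6}. Unreachable: {S3} — drop them.
Start with accepting vs non-accepting: {S0} | {S1,S2,S4,S5,S6}.
On input 0, block {S1,S2,S4,S5,S6} splits into {S1,S2,S6} and {S4,S5}.
Split {S1,S2,S6} by δ(·,0) → {S2,S6} and {S1}.
No further refinement is possible. Final partition (4 blocks): {S0} | {S2,S6} | {S4,S5} | {S1}.
S2 and S5 end up in different blocks, so they are distinguishable. For instance, the string '0' is accepted from only S5.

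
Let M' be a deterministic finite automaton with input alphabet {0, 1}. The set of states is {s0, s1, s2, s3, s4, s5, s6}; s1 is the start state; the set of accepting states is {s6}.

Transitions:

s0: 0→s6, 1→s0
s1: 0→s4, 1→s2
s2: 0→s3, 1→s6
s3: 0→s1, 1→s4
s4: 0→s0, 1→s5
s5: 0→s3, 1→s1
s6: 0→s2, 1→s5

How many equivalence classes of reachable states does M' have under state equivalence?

7

All states are reachable from the start state.
Start with accepting vs non-accepting: {s6} | {s0,s1,s2,s3,s4,s5}.
Split {s0,s1,s2,s3,s4,s5} by δ(·,0) → {s1,s2,s3,s4,s5} and {s0}.
Split {s1,s2,s3,s4,s5} by δ(·,0) → {s1,s2,s3,s5} and {s4}.
Split {s1,s2,s3,s5} by δ(·,0) → {s2,s3,s5} and {s1}.
On input 0, block {s2,s3,s5} splits into {s2,s5} and {s3}.
Split {s2,s5} by δ(·,1) → {s2} and {s5}.
No further refinement is possible. Final partition (7 blocks): {s6} | {s2} | {s0} | {s4} | {s1} | {s3} | {s5}.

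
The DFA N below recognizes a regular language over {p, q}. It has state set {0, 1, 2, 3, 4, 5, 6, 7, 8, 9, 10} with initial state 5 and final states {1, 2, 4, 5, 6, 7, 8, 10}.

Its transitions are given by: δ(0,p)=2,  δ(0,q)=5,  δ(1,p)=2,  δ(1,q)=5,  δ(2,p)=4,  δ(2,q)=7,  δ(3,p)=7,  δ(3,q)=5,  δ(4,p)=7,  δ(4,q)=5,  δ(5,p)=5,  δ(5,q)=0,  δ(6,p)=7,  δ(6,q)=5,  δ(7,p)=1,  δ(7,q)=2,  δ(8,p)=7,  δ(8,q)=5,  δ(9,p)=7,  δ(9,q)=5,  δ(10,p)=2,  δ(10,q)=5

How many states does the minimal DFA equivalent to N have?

4

First remove the unreachable states {3,6,8,9,10}; 6 states remain.
Initial partition by acceptance: {1,2,4,5,7} | {0}.
On input q, block {1,2,4,5,7} splits into {1,2,4,7} and {5}.
Refine {1,2,4,7} on symbol q: members go to different blocks, giving {1,4} and {2,7}.
The partition is now stable with 4 blocks: {1,4} | {0} | {5} | {2,7}.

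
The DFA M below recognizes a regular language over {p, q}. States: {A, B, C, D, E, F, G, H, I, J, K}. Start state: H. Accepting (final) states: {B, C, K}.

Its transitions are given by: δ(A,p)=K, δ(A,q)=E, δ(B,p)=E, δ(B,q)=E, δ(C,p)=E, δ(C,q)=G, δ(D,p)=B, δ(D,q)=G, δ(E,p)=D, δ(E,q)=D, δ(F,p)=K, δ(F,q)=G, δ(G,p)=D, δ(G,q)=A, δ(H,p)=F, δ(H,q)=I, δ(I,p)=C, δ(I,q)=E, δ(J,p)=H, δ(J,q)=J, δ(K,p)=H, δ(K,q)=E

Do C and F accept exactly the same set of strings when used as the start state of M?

No

Reachable states from the start: {A,B,C,D,E,F,G,H,I,K}. Unreachable: {J} — drop them.
P0 = {B,C,K} | {A,D,E,F,G,H,I}.
Split {A,D,E,F,G,H,I} by δ(·,p) → {A,D,F,I} and {E,G,H}.
No further refinement is possible. Final partition (3 blocks): {B,C,K} | {A,D,F,I} | {E,G,H}.
C and F end up in different blocks, so they are distinguishable. For instance, the string 'ε' is accepted from only C.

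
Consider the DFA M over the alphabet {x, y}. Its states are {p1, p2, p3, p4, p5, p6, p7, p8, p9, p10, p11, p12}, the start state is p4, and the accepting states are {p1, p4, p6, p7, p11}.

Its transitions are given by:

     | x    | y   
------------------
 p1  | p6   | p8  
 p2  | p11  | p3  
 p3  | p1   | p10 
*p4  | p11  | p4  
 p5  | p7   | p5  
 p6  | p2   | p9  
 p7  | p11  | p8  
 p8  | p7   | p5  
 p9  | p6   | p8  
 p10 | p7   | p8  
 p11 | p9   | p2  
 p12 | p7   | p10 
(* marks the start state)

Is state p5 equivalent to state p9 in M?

No

States {p12} cannot be reached from the start state, so discard them.
Start with accepting vs non-accepting: {p1,p4,p6,p7,p11} | {p2,p3,p5,p8,p9,p10}.
On input x, block {p1,p4,p6,p7,p11} splits into {p1,p4,p7} and {p6,p11}.
Split {p1,p4,p7} by δ(·,y) → {p1,p7} and {p4}.
Refine {p2,p3,p5,p8,p9,p10} on symbol x: members go to different blocks, giving {p3,p5,p8,p10} and {p2,p9}.
No further refinement is possible. Final partition (5 blocks): {p1,p7} | {p3,p5,p8,p10} | {p6,p11} | {p4} | {p2,p9}.
p5 and p9 end up in different blocks, so they are distinguishable. For instance, the string 'xx' is accepted from only p5.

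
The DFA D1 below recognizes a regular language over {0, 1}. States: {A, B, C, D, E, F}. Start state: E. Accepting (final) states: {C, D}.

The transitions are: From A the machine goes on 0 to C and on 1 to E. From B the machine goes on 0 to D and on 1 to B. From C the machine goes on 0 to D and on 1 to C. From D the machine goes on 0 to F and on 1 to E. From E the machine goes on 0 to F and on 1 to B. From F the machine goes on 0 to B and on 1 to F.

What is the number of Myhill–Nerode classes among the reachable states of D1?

4

First remove the unreachable states {A,C}; 4 states remain.
P0 = {D} | {B,E,F}.
Refine {B,E,F} on symbol 0: members go to different blocks, giving {E,F} and {B}.
Refine {E,F} on symbol 0: members go to different blocks, giving {E} and {F}.
Stable partition: {D} | {E} | {B} | {F} — 4 equivalence classes.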